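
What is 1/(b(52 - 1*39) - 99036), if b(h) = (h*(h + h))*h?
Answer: -1/94642 ≈ -1.0566e-5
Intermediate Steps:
b(h) = 2*h**3 (b(h) = (h*(2*h))*h = (2*h**2)*h = 2*h**3)
1/(b(52 - 1*39) - 99036) = 1/(2*(52 - 1*39)**3 - 99036) = 1/(2*(52 - 39)**3 - 99036) = 1/(2*13**3 - 99036) = 1/(2*2197 - 99036) = 1/(4394 - 99036) = 1/(-94642) = -1/94642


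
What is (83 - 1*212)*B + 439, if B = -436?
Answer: 56683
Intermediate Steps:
(83 - 1*212)*B + 439 = (83 - 1*212)*(-436) + 439 = (83 - 212)*(-436) + 439 = -129*(-436) + 439 = 56244 + 439 = 56683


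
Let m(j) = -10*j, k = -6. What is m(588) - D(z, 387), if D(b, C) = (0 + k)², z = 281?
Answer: -5916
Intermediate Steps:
D(b, C) = 36 (D(b, C) = (0 - 6)² = (-6)² = 36)
m(588) - D(z, 387) = -10*588 - 1*36 = -5880 - 36 = -5916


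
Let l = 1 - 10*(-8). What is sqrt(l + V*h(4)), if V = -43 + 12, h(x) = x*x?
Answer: I*sqrt(415) ≈ 20.372*I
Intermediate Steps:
h(x) = x**2
V = -31
l = 81 (l = 1 + 80 = 81)
sqrt(l + V*h(4)) = sqrt(81 - 31*4**2) = sqrt(81 - 31*16) = sqrt(81 - 496) = sqrt(-415) = I*sqrt(415)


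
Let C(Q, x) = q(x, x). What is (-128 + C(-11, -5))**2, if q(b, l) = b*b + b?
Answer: 11664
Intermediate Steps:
q(b, l) = b + b**2 (q(b, l) = b**2 + b = b + b**2)
C(Q, x) = x*(1 + x)
(-128 + C(-11, -5))**2 = (-128 - 5*(1 - 5))**2 = (-128 - 5*(-4))**2 = (-128 + 20)**2 = (-108)**2 = 11664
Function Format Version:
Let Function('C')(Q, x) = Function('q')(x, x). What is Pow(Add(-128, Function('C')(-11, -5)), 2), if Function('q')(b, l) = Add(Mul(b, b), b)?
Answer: 11664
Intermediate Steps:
Function('q')(b, l) = Add(b, Pow(b, 2)) (Function('q')(b, l) = Add(Pow(b, 2), b) = Add(b, Pow(b, 2)))
Function('C')(Q, x) = Mul(x, Add(1, x))
Pow(Add(-128, Function('C')(-11, -5)), 2) = Pow(Add(-128, Mul(-5, Add(1, -5))), 2) = Pow(Add(-128, Mul(-5, -4)), 2) = Pow(Add(-128, 20), 2) = Pow(-108, 2) = 11664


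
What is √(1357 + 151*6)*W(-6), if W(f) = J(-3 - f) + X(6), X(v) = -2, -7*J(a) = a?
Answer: -17*√2263/7 ≈ -115.53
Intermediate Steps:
J(a) = -a/7
W(f) = -11/7 + f/7 (W(f) = -(-3 - f)/7 - 2 = (3/7 + f/7) - 2 = -11/7 + f/7)
√(1357 + 151*6)*W(-6) = √(1357 + 151*6)*(-11/7 + (⅐)*(-6)) = √(1357 + 906)*(-11/7 - 6/7) = √2263*(-17/7) = -17*√2263/7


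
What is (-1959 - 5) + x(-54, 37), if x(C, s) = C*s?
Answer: -3962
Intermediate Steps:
(-1959 - 5) + x(-54, 37) = (-1959 - 5) - 54*37 = -1964 - 1998 = -3962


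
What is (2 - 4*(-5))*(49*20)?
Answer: 21560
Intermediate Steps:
(2 - 4*(-5))*(49*20) = (2 + 20)*980 = 22*980 = 21560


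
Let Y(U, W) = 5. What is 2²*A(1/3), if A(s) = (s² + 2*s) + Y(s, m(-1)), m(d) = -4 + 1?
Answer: 208/9 ≈ 23.111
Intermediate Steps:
m(d) = -3
A(s) = 5 + s² + 2*s (A(s) = (s² + 2*s) + 5 = 5 + s² + 2*s)
2²*A(1/3) = 2²*(5 + (1/3)² + 2/3) = 4*(5 + (⅓)² + 2*(⅓)) = 4*(5 + ⅑ + ⅔) = 4*(52/9) = 208/9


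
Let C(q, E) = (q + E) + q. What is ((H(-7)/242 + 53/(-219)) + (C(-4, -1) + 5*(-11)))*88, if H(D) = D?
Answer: -13624924/2409 ≈ -5655.8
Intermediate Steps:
C(q, E) = E + 2*q (C(q, E) = (E + q) + q = E + 2*q)
((H(-7)/242 + 53/(-219)) + (C(-4, -1) + 5*(-11)))*88 = ((-7/242 + 53/(-219)) + ((-1 + 2*(-4)) + 5*(-11)))*88 = ((-7*1/242 + 53*(-1/219)) + ((-1 - 8) - 55))*88 = ((-7/242 - 53/219) + (-9 - 55))*88 = (-14359/52998 - 64)*88 = -3406231/52998*88 = -13624924/2409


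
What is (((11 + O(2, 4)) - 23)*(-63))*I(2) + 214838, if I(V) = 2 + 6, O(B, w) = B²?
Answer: 218870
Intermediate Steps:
I(V) = 8
(((11 + O(2, 4)) - 23)*(-63))*I(2) + 214838 = (((11 + 2²) - 23)*(-63))*8 + 214838 = (((11 + 4) - 23)*(-63))*8 + 214838 = ((15 - 23)*(-63))*8 + 214838 = -8*(-63)*8 + 214838 = 504*8 + 214838 = 4032 + 214838 = 218870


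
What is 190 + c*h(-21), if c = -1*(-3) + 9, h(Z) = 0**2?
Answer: 190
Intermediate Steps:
h(Z) = 0
c = 12 (c = 3 + 9 = 12)
190 + c*h(-21) = 190 + 12*0 = 190 + 0 = 190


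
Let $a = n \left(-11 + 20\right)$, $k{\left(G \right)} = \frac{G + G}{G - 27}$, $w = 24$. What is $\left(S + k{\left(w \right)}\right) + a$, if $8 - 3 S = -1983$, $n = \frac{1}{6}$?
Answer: $\frac{3895}{6} \approx 649.17$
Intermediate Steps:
$n = \frac{1}{6} \approx 0.16667$
$S = \frac{1991}{3}$ ($S = \frac{8}{3} - -661 = \frac{8}{3} + 661 = \frac{1991}{3} \approx 663.67$)
$k{\left(G \right)} = \frac{2 G}{-27 + G}$
$a = \frac{3}{2}$ ($a = \frac{-11 + 20}{6} = \frac{1}{6} \cdot 9 = \frac{3}{2} \approx 1.5$)
$\left(S + k{\left(w \right)}\right) + a = \left(\frac{1991}{3} + 2 \cdot 24 \frac{1}{-27 + 24}\right) + \frac{3}{2} = \left(\frac{1991}{3} + 2 \cdot 24 \frac{1}{-3}\right) + \frac{3}{2} = \left(\frac{1991}{3} + 2 \cdot 24 \left(- \frac{1}{3}\right)\right) + \frac{3}{2} = \left(\frac{1991}{3} - 16\right) + \frac{3}{2} = \frac{1943}{3} + \frac{3}{2} = \frac{3895}{6}$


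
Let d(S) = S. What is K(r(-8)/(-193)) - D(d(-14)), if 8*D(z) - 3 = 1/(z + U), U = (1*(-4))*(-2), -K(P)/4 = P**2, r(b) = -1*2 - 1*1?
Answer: -634961/1787952 ≈ -0.35513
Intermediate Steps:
r(b) = -3 (r(b) = -2 - 1 = -3)
K(P) = -4*P**2
U = 8 (U = -4*(-2) = 8)
D(z) = 3/8 + 1/(8*(8 + z)) (D(z) = 3/8 + 1/(8*(z + 8)) = 3/8 + 1/(8*(8 + z)))
K(r(-8)/(-193)) - D(d(-14)) = -4*(-3/(-193))**2 - (25 + 3*(-14))/(8*(8 - 14)) = -4*(-3*(-1/193))**2 - (25 - 42)/(8*(-6)) = -4*(3/193)**2 - (-1)*(-17)/(8*6) = -4*9/37249 - 1*17/48 = -36/37249 - 17/48 = -634961/1787952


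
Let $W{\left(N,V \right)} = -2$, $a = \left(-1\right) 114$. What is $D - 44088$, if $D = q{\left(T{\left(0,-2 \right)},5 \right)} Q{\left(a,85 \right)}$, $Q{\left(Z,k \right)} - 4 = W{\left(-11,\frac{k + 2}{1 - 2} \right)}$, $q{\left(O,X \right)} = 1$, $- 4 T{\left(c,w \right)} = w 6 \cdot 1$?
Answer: $-44086$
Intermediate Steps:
$T{\left(c,w \right)} = - \frac{3 w}{2}$ ($T{\left(c,w \right)} = - \frac{w 6 \cdot 1}{4} = - \frac{6 w 1}{4} = - \frac{6 w}{4} = - \frac{3 w}{2}$)
$a = -114$
$Q{\left(Z,k \right)} = 2$ ($Q{\left(Z,k \right)} = 4 - 2 = 2$)
$D = 2$ ($D = 1 \cdot 2 = 2$)
$D - 44088 = 2 - 44088 = -44086$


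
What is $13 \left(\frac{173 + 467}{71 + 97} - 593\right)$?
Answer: $- \frac{160849}{21} \approx -7659.5$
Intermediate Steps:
$13 \left(\frac{173 + 467}{71 + 97} - 593\right) = 13 \left(\frac{640}{168} - 593\right) = 13 \left(640 \cdot \frac{1}{168} - 593\right) = 13 \left(\frac{80}{21} - 593\right) = 13 \left(- \frac{12373}{21}\right) = - \frac{160849}{21}$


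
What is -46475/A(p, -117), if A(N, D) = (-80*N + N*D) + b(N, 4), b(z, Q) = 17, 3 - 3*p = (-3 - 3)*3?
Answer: 46475/1362 ≈ 34.123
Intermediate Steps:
p = 7 (p = 1 - (-3 - 3)*3/3 = 1 - (-2)*3 = 1 - ⅓*(-18) = 1 + 6 = 7)
A(N, D) = 17 - 80*N + D*N (A(N, D) = (-80*N + N*D) + 17 = (-80*N + D*N) + 17 = 17 - 80*N + D*N)
-46475/A(p, -117) = -46475/(17 - 80*7 - 117*7) = -46475/(17 - 560 - 819) = -46475/(-1362) = -46475*(-1/1362) = 46475/1362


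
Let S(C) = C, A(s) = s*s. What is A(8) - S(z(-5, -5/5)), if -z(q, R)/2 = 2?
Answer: 68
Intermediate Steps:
A(s) = s²
z(q, R) = -4 (z(q, R) = -2*2 = -4)
A(8) - S(z(-5, -5/5)) = 8² - 1*(-4) = 64 + 4 = 68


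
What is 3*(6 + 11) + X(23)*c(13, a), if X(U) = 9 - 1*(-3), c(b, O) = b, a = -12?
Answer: 207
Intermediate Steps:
X(U) = 12 (X(U) = 9 + 3 = 12)
3*(6 + 11) + X(23)*c(13, a) = 3*(6 + 11) + 12*13 = 3*17 + 156 = 51 + 156 = 207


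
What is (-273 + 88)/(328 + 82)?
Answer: -37/82 ≈ -0.45122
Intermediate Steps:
(-273 + 88)/(328 + 82) = -185/410 = -185*1/410 = -37/82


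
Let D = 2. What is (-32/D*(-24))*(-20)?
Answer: -7680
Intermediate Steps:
(-32/D*(-24))*(-20) = (-32/2*(-24))*(-20) = (-32*1/2*(-24))*(-20) = -16*(-24)*(-20) = 384*(-20) = -7680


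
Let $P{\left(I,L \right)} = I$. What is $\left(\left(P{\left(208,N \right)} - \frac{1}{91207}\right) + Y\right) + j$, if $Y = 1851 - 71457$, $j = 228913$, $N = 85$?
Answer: $\frac{14548884604}{91207} \approx 1.5952 \cdot 10^{5}$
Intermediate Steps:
$Y = -69606$
$\left(\left(P{\left(208,N \right)} - \frac{1}{91207}\right) + Y\right) + j = \left(\left(208 - \frac{1}{91207}\right) - 69606\right) + 228913 = \left(\frac{18971055}{91207} - 69606\right) + 228913 = - \frac{6329583387}{91207} + 228913 = \frac{14548884604}{91207}$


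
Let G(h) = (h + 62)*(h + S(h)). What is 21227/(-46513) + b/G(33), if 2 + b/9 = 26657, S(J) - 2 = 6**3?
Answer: 2130415664/221820497 ≈ 9.6042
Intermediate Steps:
S(J) = 218 (S(J) = 2 + 6**3 = 2 + 216 = 218)
b = 239895 (b = -18 + 9*26657 = -18 + 239913 = 239895)
G(h) = (62 + h)*(218 + h) (G(h) = (h + 62)*(h + 218) = (62 + h)*(218 + h))
21227/(-46513) + b/G(33) = 21227/(-46513) + 239895/(13516 + 33**2 + 280*33) = 21227*(-1/46513) + 239895/(13516 + 1089 + 9240) = -21227/46513 + 239895/23845 = -21227/46513 + 239895*(1/23845) = -21227/46513 + 47979/4769 = 2130415664/221820497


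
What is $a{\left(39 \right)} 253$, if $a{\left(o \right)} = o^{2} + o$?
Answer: $394680$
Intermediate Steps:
$a{\left(o \right)} = o + o^{2}$
$a{\left(39 \right)} 253 = 39 \left(1 + 39\right) 253 = 39 \cdot 40 \cdot 253 = 1560 \cdot 253 = 394680$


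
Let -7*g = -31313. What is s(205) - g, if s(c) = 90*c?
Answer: 97837/7 ≈ 13977.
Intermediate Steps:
g = 31313/7 (g = -1/7*(-31313) = 31313/7 ≈ 4473.3)
s(205) - g = 90*205 - 1*31313/7 = 18450 - 31313/7 = 97837/7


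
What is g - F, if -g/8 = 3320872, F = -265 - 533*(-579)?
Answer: -26875318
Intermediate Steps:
F = 308342 (F = -265 + 308607 = 308342)
g = -26566976 (g = -8*3320872 = -26566976)
g - F = -26566976 - 1*308342 = -26566976 - 308342 = -26875318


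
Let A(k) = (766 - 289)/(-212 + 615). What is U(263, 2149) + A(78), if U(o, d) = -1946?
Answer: -783761/403 ≈ -1944.8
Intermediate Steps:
A(k) = 477/403
U(263, 2149) + A(78) = -1946 + 477/403 = -783761/403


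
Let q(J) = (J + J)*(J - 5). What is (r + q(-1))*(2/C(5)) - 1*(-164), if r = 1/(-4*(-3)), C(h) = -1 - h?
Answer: 5759/36 ≈ 159.97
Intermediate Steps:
r = 1/12 ≈ 0.083333
q(J) = 2*J*(-5 + J) (q(J) = (2*J)*(-5 + J) = 2*J*(-5 + J))
(r + q(-1))*(2/C(5)) - 1*(-164) = (1/12 + 2*(-1)*(-5 - 1))*(2/(-1 - 1*5)) - 1*(-164) = (1/12 + 2*(-1)*(-6))*(2/(-1 - 5)) + 164 = (1/12 + 12)*(2/(-6)) + 164 = 145*(2*(-1/6))/12 + 164 = (145/12)*(-1/3) + 164 = -145/36 + 164 = 5759/36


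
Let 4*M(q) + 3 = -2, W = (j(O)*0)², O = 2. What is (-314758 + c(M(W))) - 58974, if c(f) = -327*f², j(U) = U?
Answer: -5987887/16 ≈ -3.7424e+5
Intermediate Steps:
W = 0 (W = (2*0)² = 0² = 0)
M(q) = -5/4 (M(q) = -¾ + (¼)*(-2) = -¾ - ½ = -5/4)
(-314758 + c(M(W))) - 58974 = (-314758 - 327*(-5/4)²) - 58974 = (-314758 - 327*25/16) - 58974 = (-314758 - 8175/16) - 58974 = -5044303/16 - 58974 = -5987887/16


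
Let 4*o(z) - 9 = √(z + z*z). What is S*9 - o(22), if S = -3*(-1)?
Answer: 99/4 - √506/4 ≈ 19.126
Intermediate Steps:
S = 3
o(z) = 9/4 + √(z + z²)/4 (o(z) = 9/4 + √(z + z*z)/4 = 9/4 + √(z + z²)/4)
S*9 - o(22) = 3*9 - (9/4 + √(22*(1 + 22))/4) = 27 - (9/4 + √(22*23)/4) = 27 - (9/4 + √506/4) = 27 + (-9/4 - √506/4) = 99/4 - √506/4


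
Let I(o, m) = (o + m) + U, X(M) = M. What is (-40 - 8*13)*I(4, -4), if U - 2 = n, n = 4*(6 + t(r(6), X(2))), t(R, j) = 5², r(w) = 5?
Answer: -18144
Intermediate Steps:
t(R, j) = 25
n = 124 (n = 4*(6 + 25) = 4*31 = 124)
U = 126 (U = 2 + 124 = 126)
I(o, m) = 126 + m + o (I(o, m) = (o + m) + 126 = (m + o) + 126 = 126 + m + o)
(-40 - 8*13)*I(4, -4) = (-40 - 8*13)*(126 - 4 + 4) = (-40 - 104)*126 = -144*126 = -18144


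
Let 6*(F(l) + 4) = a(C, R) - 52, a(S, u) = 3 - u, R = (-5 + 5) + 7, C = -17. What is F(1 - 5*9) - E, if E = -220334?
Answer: 660962/3 ≈ 2.2032e+5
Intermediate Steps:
R = 7 (R = 0 + 7 = 7)
F(l) = -40/3 (F(l) = -4 + ((3 - 1*7) - 52)/6 = -4 + ((3 - 7) - 52)/6 = -4 + (-4 - 52)/6 = -4 + (⅙)*(-56) = -4 - 28/3 = -40/3)
F(1 - 5*9) - E = -40/3 - 1*(-220334) = -40/3 + 220334 = 660962/3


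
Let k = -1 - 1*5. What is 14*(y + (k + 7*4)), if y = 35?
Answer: 798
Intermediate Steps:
k = -6 (k = -1 - 5 = -6)
14*(y + (k + 7*4)) = 14*(35 + (-6 + 7*4)) = 14*(35 + (-6 + 28)) = 14*(35 + 22) = 14*57 = 798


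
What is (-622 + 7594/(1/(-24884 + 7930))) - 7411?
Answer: -128756709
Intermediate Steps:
(-622 + 7594/(1/(-24884 + 7930))) - 7411 = (-622 + 7594/(1/(-16954))) - 7411 = (-622 + 7594/(-1/16954)) - 7411 = (-622 + 7594*(-16954)) - 7411 = (-622 - 128748676) - 7411 = -128749298 - 7411 = -128756709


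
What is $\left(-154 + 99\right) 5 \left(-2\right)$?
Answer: $550$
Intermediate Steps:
$\left(-154 + 99\right) 5 \left(-2\right) = \left(-55\right) \left(-10\right) = 550$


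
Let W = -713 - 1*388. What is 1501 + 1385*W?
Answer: -1523384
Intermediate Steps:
W = -1101 (W = -713 - 388 = -1101)
1501 + 1385*W = 1501 + 1385*(-1101) = 1501 - 1524885 = -1523384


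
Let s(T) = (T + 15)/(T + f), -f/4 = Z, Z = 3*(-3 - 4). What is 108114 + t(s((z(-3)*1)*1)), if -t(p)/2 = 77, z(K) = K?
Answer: 107960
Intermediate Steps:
Z = -21 (Z = 3*(-7) = -21)
f = 84 (f = -4*(-21) = 84)
s(T) = (15 + T)/(84 + T) (s(T) = (T + 15)/(T + 84) = (15 + T)/(84 + T))
t(p) = -154 (t(p) = -2*77 = -154)
108114 + t(s((z(-3)*1)*1)) = 108114 - 154 = 107960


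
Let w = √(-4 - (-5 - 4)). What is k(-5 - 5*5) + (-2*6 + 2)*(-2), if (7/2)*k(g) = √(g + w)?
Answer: 20 + 2*√(-30 + √5)/7 ≈ 20.0 + 1.5055*I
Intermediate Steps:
w = √5 (w = √(-4 - 1*(-9)) = √(-4 + 9) = √5 ≈ 2.2361)
k(g) = 2*√(g + √5)/7
k(-5 - 5*5) + (-2*6 + 2)*(-2) = 2*√((-5 - 5*5) + √5)/7 + (-2*6 + 2)*(-2) = 2*√((-5 - 25) + √5)/7 + (-12 + 2)*(-2) = 2*√(-30 + √5)/7 - 10*(-2) = 2*√(-30 + √5)/7 + 20 = 20 + 2*√(-30 + √5)/7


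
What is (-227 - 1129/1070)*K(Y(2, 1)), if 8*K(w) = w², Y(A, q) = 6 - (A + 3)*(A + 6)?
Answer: -70521491/2140 ≈ -32954.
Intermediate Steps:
Y(A, q) = 6 - (3 + A)*(6 + A)
K(w) = w²/8
(-227 - 1129/1070)*K(Y(2, 1)) = (-227 - 1129/1070)*((-12 - 1*2² - 9*2)²/8) = (-227 - 1129*1/1070)*((-12 - 1*4 - 18)²/8) = (-227 - 1129/1070)*((-12 - 4 - 18)²/8) = -244019*(-34)²/8560 = -244019*1156/8560 = -244019/1070*289/2 = -70521491/2140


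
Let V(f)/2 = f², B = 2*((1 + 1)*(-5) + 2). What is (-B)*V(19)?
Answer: 11552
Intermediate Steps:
B = -16 (B = 2*(2*(-5) + 2) = 2*(-10 + 2) = 2*(-8) = -16)
V(f) = 2*f²
(-B)*V(19) = (-1*(-16))*(2*19²) = 16*(2*361) = 16*722 = 11552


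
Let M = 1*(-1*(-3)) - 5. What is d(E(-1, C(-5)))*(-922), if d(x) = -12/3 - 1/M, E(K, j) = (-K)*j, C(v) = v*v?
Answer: 3227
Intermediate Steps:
C(v) = v²
E(K, j) = -K*j
M = -2 (M = 1*3 - 5 = 3 - 5 = -2)
d(x) = -7/2 (d(x) = -12/3 - 1/(-2) = -12*⅓ - 1*(-½) = -4 + ½ = -7/2)
d(E(-1, C(-5)))*(-922) = -7/2*(-922) = 3227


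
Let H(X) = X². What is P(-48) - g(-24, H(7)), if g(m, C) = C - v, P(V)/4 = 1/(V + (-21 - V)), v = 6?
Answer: -907/21 ≈ -43.190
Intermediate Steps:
P(V) = -4/21 (P(V) = 4/(V + (-21 - V)) = 4/(-21) = 4*(-1/21) = -4/21)
g(m, C) = -6 + C (g(m, C) = C - 1*6 = C - 6 = -6 + C)
P(-48) - g(-24, H(7)) = -4/21 - (-6 + 7²) = -4/21 - (-6 + 49) = -4/21 - 1*43 = -4/21 - 43 = -907/21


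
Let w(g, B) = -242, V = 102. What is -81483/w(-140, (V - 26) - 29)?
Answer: 81483/242 ≈ 336.71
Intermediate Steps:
-81483/w(-140, (V - 26) - 29) = -81483/(-242) = -81483*(-1/242) = 81483/242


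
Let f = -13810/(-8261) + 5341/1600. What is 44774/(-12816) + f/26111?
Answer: -965735441736599/276444927633600 ≈ -3.4934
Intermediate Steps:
f = 66218001/13217600 (f = -13810*(-1/8261) + 5341*(1/1600) = 13810/8261 + 5341/1600 = 66218001/13217600 ≈ 5.0098)
44774/(-12816) + f/26111 = 44774/(-12816) + (66218001/13217600)/26111 = 44774*(-1/12816) + (66218001/13217600)*(1/26111) = -22387/6408 + 66218001/345124753600 = -965735441736599/276444927633600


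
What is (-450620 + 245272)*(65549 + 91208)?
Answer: -32189736436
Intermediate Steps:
(-450620 + 245272)*(65549 + 91208) = -205348*156757 = -32189736436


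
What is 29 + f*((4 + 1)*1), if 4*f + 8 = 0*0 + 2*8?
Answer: 39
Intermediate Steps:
f = 2 (f = -2 + (0*0 + 2*8)/4 = -2 + (0 + 16)/4 = -2 + (¼)*16 = -2 + 4 = 2)
29 + f*((4 + 1)*1) = 29 + 2*((4 + 1)*1) = 29 + 2*(5*1) = 29 + 2*5 = 29 + 10 = 39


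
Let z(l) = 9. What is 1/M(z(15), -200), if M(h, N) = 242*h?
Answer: 1/2178 ≈ 0.00045914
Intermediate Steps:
1/M(z(15), -200) = 1/(242*9) = 1/2178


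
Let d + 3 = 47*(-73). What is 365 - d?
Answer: 3799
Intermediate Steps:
d = -3434 (d = -3 + 47*(-73) = -3 - 3431 = -3434)
365 - d = 365 - 1*(-3434) = 365 + 3434 = 3799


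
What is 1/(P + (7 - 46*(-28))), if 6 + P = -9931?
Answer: -1/8642 ≈ -0.00011571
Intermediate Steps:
P = -9937 (P = -6 - 9931 = -9937)
1/(P + (7 - 46*(-28))) = 1/(-9937 + (7 - 46*(-28))) = 1/(-9937 + (7 + 1288)) = 1/(-9937 + 1295) = 1/(-8642) = -1/8642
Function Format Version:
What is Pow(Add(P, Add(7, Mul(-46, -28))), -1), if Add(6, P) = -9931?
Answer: Rational(-1, 8642) ≈ -0.00011571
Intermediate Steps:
P = -9937 (P = Add(-6, -9931) = -9937)
Pow(Add(P, Add(7, Mul(-46, -28))), -1) = Pow(Add(-9937, Add(7, Mul(-46, -28))), -1) = Pow(Add(-9937, Add(7, 1288)), -1) = Pow(Add(-9937, 1295), -1) = Pow(-8642, -1) = Rational(-1, 8642)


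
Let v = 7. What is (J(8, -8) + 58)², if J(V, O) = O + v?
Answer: 3249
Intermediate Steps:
J(V, O) = 7 + O (J(V, O) = O + 7 = 7 + O)
(J(8, -8) + 58)² = ((7 - 8) + 58)² = (-1 + 58)² = 57² = 3249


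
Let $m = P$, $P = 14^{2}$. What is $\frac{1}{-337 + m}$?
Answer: $- \frac{1}{141} \approx -0.0070922$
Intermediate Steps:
$P = 196$
$m = 196$
$\frac{1}{-337 + m} = \frac{1}{-337 + 196} = \frac{1}{-141} = - \frac{1}{141}$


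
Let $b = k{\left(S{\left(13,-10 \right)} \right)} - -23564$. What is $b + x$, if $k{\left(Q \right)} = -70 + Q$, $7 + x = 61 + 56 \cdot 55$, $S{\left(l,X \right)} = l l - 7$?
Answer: $26790$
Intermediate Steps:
$S{\left(l,X \right)} = -7 + l^{2}$ ($S{\left(l,X \right)} = l^{2} - 7 = -7 + l^{2}$)
$x = 3134$ ($x = -7 + \left(61 + 56 \cdot 55\right) = -7 + \left(61 + 3080\right) = -7 + 3141 = 3134$)
$b = 23656$ ($b = \left(-70 - \left(7 - 13^{2}\right)\right) - -23564 = \left(-70 + \left(-7 + 169\right)\right) + 23564 = \left(-70 + 162\right) + 23564 = 92 + 23564 = 23656$)
$b + x = 23656 + 3134 = 26790$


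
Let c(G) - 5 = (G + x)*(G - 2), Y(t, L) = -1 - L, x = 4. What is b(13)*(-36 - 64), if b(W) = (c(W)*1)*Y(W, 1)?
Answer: 38400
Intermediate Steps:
c(G) = 5 + (-2 + G)*(4 + G) (c(G) = 5 + (G + 4)*(G - 2) = 5 + (4 + G)*(-2 + G) = 5 + (-2 + G)*(4 + G))
b(W) = 6 - 4*W - 2*W² (b(W) = ((-3 + W² + 2*W)*1)*(-1 - 1*1) = (-3 + W² + 2*W)*(-1 - 1) = (-3 + W² + 2*W)*(-2) = 6 - 4*W - 2*W²)
b(13)*(-36 - 64) = (6 - 4*13 - 2*13²)*(-36 - 64) = (6 - 52 - 2*169)*(-100) = (6 - 52 - 338)*(-100) = -384*(-100) = 38400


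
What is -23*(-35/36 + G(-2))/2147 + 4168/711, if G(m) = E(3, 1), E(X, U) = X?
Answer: 11887381/2035356 ≈ 5.8404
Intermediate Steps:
G(m) = 3
-23*(-35/36 + G(-2))/2147 + 4168/711 = -23*(-35/36 + 3)/2147 + 4168/711 = -23*(-35*1/36 + 3)*(1/2147) + 4168*(1/711) = -23*(-35/36 + 3)*(1/2147) + 4168/711 = -23*73/36*(1/2147) + 4168/711 = -1679/36*1/2147 + 4168/711 = -1679/77292 + 4168/711 = 11887381/2035356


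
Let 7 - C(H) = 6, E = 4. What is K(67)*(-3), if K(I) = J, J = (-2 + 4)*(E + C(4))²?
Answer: -150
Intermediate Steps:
C(H) = 1 (C(H) = 7 - 1*6 = 7 - 6 = 1)
J = 50 (J = (-2 + 4)*(4 + 1)² = 2*5² = 2*25 = 50)
K(I) = 50
K(67)*(-3) = 50*(-3) = -150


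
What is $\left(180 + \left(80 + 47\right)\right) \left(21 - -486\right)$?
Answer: $155649$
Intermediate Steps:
$\left(180 + \left(80 + 47\right)\right) \left(21 - -486\right) = \left(180 + 127\right) \left(21 + 486\right) = 307 \cdot 507 = 155649$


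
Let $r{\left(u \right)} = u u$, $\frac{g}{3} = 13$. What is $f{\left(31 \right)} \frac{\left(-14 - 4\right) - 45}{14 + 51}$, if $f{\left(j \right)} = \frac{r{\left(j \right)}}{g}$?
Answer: $- \frac{20181}{845} \approx -23.883$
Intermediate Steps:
$g = 39$ ($g = 3 \cdot 13 = 39$)
$r{\left(u \right)} = u^{2}$
$f{\left(j \right)} = \frac{j^{2}}{39}$
$f{\left(31 \right)} \frac{\left(-14 - 4\right) - 45}{14 + 51} = \frac{31^{2}}{39} \frac{\left(-14 - 4\right) - 45}{14 + 51} = \frac{1}{39} \cdot 961 \frac{-18 - 45}{65} = \frac{961 \left(\left(-63\right) \frac{1}{65}\right)}{39} = \frac{961}{39} \left(- \frac{63}{65}\right) = - \frac{20181}{845}$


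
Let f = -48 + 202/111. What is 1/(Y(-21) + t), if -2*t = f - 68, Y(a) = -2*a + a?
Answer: 111/8668 ≈ 0.012806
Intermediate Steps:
f = -5126/111 (f = -48 + 202*(1/111) = -48 + 202/111 = -5126/111 ≈ -46.180)
Y(a) = -a
t = 6337/111 (t = -(-5126/111 - 68)/2 = -1/2*(-12674/111) = 6337/111 ≈ 57.090)
1/(Y(-21) + t) = 1/(-1*(-21) + 6337/111) = 1/(21 + 6337/111) = 1/(8668/111) = 111/8668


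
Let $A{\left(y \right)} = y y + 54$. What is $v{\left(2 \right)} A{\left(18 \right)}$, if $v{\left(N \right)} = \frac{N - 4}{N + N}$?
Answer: $-189$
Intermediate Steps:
$A{\left(y \right)} = 54 + y^{2}$ ($A{\left(y \right)} = y^{2} + 54 = 54 + y^{2}$)
$v{\left(N \right)} = \frac{-4 + N}{2 N}$
$v{\left(2 \right)} A{\left(18 \right)} = \frac{-4 + 2}{2 \cdot 2} \left(54 + 18^{2}\right) = \frac{1}{2} \cdot \frac{1}{2} \left(-2\right) \left(54 + 324\right) = \left(- \frac{1}{2}\right) 378 = -189$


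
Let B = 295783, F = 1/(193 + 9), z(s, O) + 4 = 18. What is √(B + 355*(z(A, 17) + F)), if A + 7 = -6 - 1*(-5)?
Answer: √12271997122/202 ≈ 548.41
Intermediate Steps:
A = -8 (A = -7 + (-6 - 1*(-5)) = -7 + (-6 + 5) = -7 - 1 = -8)
z(s, O) = 14 (z(s, O) = -4 + 18 = 14)
F = 1/202 ≈ 0.0049505
√(B + 355*(z(A, 17) + F)) = √(295783 + 355*(14 + 1/202)) = √(295783 + 355*(2829/202)) = √(295783 + 1004295/202) = √(60752461/202) = √12271997122/202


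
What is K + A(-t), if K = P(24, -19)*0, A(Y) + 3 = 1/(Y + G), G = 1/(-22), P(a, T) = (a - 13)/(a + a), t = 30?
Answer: -2005/661 ≈ -3.0333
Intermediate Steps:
P(a, T) = (-13 + a)/(2*a) (P(a, T) = (-13 + a)/((2*a)) = (-13 + a)*(1/(2*a)) = (-13 + a)/(2*a))
G = -1/22 ≈ -0.045455
A(Y) = -3 + 1/(-1/22 + Y) (A(Y) = -3 + 1/(Y - 1/22) = -3 + 1/(-1/22 + Y))
K = 0 (K = ((½)*(-13 + 24)/24)*0 = ((½)*(1/24)*11)*0 = (11/48)*0 = 0)
K + A(-t) = 0 + (25 - (-66)*30)/(-1 + 22*(-1*30)) = 0 + (25 - 66*(-30))/(-1 + 22*(-30)) = 0 + (25 + 1980)/(-1 - 660) = 0 + 2005/(-661) = 0 - 1/661*2005 = 0 - 2005/661 = -2005/661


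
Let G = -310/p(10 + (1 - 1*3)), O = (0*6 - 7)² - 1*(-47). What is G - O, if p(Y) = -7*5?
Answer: -610/7 ≈ -87.143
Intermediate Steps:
p(Y) = -35
O = 96 (O = (0 - 7)² + 47 = (-7)² + 47 = 49 + 47 = 96)
G = 62/7 (G = -310/(-35) = -310*(-1/35) = 62/7 ≈ 8.8571)
G - O = 62/7 - 1*96 = 62/7 - 96 = -610/7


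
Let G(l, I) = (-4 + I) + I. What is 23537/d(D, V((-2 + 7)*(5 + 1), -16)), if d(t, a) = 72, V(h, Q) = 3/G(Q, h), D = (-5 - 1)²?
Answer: 23537/72 ≈ 326.90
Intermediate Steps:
G(l, I) = -4 + 2*I
D = 36 (D = (-6)² = 36)
V(h, Q) = 3/(-4 + 2*h)
23537/d(D, V((-2 + 7)*(5 + 1), -16)) = 23537/72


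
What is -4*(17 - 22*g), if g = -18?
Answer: -1652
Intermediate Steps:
-4*(17 - 22*g) = -4*(17 - 22*(-18)) = -4*(17 + 396) = -4*413 = -1652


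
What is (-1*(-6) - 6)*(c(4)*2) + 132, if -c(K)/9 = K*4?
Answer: 132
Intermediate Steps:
c(K) = -36*K (c(K) = -9*K*4 = -36*K)
(-1*(-6) - 6)*(c(4)*2) + 132 = (-1*(-6) - 6)*(-36*4*2) + 132 = (6 - 6)*(-144*2) + 132 = 0*(-288) + 132 = 0 + 132 = 132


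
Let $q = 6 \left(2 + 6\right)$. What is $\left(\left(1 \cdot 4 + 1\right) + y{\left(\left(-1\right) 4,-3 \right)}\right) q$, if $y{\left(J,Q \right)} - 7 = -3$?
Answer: $432$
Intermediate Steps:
$y{\left(J,Q \right)} = 4$ ($y{\left(J,Q \right)} = 7 - 3 = 4$)
$q = 48$ ($q = 6 \cdot 8 = 48$)
$\left(\left(1 \cdot 4 + 1\right) + y{\left(\left(-1\right) 4,-3 \right)}\right) q = \left(\left(1 \cdot 4 + 1\right) + 4\right) 48 = \left(\left(4 + 1\right) + 4\right) 48 = \left(5 + 4\right) 48 = 9 \cdot 48 = 432$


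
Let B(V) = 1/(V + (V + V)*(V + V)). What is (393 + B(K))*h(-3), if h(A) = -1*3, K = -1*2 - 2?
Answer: -23581/20 ≈ -1179.1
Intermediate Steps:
K = -4 (K = -2 - 2 = -4)
B(V) = 1/(V + 4*V²) (B(V) = 1/(V + (2*V)*(2*V)) = 1/(V + 4*V²))
h(A) = -3
(393 + B(K))*h(-3) = (393 + 1/((-4)*(1 + 4*(-4))))*(-3) = (393 - 1/(4*(1 - 16)))*(-3) = (393 - ¼/(-15))*(-3) = (393 - ¼*(-1/15))*(-3) = (393 + 1/60)*(-3) = (23581/60)*(-3) = -23581/20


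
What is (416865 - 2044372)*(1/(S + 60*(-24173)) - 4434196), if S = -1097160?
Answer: 18384793779727972387/2547540 ≈ 7.2167e+12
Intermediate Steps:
(416865 - 2044372)*(1/(S + 60*(-24173)) - 4434196) = (416865 - 2044372)*(1/(-1097160 + 60*(-24173)) - 4434196) = -1627507*(1/(-1097160 - 1450380) - 4434196) = -1627507*(1/(-2547540) - 4434196) = -1627507*(-1/2547540 - 4434196) = -1627507*(-11296291677841/2547540) = 18384793779727972387/2547540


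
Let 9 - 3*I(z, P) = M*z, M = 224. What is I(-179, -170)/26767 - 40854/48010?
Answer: -52122154/148278885 ≈ -0.35151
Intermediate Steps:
I(z, P) = 3 - 224*z/3
I(-179, -170)/26767 - 40854/48010 = (3 - 224/3*(-179))/26767 - 40854/48010 = (3 + 40096/3)*(1/26767) - 40854*1/48010 = (40105/3)*(1/26767) - 20427/24005 = 3085/6177 - 20427/24005 = -52122154/148278885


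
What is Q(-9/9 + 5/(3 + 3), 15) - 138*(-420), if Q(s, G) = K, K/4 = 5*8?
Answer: 58120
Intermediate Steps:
K = 160 (K = 4*(5*8) = 4*40 = 160)
Q(s, G) = 160
Q(-9/9 + 5/(3 + 3), 15) - 138*(-420) = 160 - 138*(-420) = 160 + 57960 = 58120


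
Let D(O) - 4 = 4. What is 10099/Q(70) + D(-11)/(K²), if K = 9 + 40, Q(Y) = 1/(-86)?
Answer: -2085302106/2401 ≈ -8.6851e+5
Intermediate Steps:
Q(Y) = -1/86
K = 49
D(O) = 8 (D(O) = 4 + 4 = 8)
10099/Q(70) + D(-11)/(K²) = 10099/(-1/86) + 8/(49²) = 10099*(-86) + 8/2401 = -868514 + 8*(1/2401) = -868514 + 8/2401 = -2085302106/2401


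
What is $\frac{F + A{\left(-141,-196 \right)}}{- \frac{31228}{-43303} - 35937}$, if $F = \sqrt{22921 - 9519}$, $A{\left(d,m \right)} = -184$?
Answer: $\frac{7967752}{1556148683} - \frac{43303 \sqrt{13402}}{1556148683} \approx 0.0018987$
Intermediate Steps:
$F = \sqrt{13402} \approx 115.77$
$\frac{F + A{\left(-141,-196 \right)}}{- \frac{31228}{-43303} - 35937} = \frac{\sqrt{13402} - 184}{- \frac{31228}{-43303} - 35937} = \frac{-184 + \sqrt{13402}}{\left(-31228\right) \left(- \frac{1}{43303}\right) - 35937} = \frac{-184 + \sqrt{13402}}{\frac{31228}{43303} - 35937} = \frac{-184 + \sqrt{13402}}{- \frac{1556148683}{43303}} = \left(-184 + \sqrt{13402}\right) \left(- \frac{43303}{1556148683}\right) = \frac{7967752}{1556148683} - \frac{43303 \sqrt{13402}}{1556148683}$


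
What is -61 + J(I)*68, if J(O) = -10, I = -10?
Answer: -741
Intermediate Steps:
-61 + J(I)*68 = -61 - 10*68 = -61 - 680 = -741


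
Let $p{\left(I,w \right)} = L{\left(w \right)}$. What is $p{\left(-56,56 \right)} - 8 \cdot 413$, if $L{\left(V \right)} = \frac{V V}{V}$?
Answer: $-3248$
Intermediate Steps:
$L{\left(V \right)} = V$ ($L{\left(V \right)} = \frac{V^{2}}{V} = V$)
$p{\left(I,w \right)} = w$
$p{\left(-56,56 \right)} - 8 \cdot 413 = 56 - 8 \cdot 413 = 56 - 3304 = -3248$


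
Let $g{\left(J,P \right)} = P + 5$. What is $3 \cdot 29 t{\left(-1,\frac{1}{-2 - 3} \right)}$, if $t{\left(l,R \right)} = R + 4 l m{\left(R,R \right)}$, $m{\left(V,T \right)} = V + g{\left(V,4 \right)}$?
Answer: $- \frac{15399}{5} \approx -3079.8$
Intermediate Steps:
$g{\left(J,P \right)} = 5 + P$
$m{\left(V,T \right)} = 9 + V$ ($m{\left(V,T \right)} = V + \left(5 + 4\right) = V + 9 = 9 + V$)
$t{\left(l,R \right)} = R + 4 l \left(9 + R\right)$
$3 \cdot 29 t{\left(-1,\frac{1}{-2 - 3} \right)} = 3 \cdot 29 \left(\frac{1}{-2 - 3} + 4 \left(-1\right) \left(9 + \frac{1}{-2 - 3}\right)\right) = 87 \left(\frac{1}{-5} + 4 \left(-1\right) \left(9 + \frac{1}{-5}\right)\right) = 87 \left(- \frac{1}{5} + 4 \left(-1\right) \left(9 - \frac{1}{5}\right)\right) = 87 \left(- \frac{1}{5} + 4 \left(-1\right) \frac{44}{5}\right) = 87 \left(- \frac{1}{5} - \frac{176}{5}\right) = 87 \left(- \frac{177}{5}\right) = - \frac{15399}{5}$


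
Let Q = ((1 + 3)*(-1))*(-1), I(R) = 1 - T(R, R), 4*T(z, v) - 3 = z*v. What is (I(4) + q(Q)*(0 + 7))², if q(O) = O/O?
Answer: 169/16 ≈ 10.563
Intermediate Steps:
T(z, v) = ¾ + v*z/4 (T(z, v) = ¾ + (z*v)/4 = ¾ + (v*z)/4 = ¾ + v*z/4)
I(R) = ¼ - R²/4 (I(R) = 1 - (¾ + R*R/4) = 1 - (¾ + R²/4) = 1 + (-¾ - R²/4) = ¼ - R²/4)
Q = 4 (Q = (4*(-1))*(-1) = -4*(-1) = 4)
q(O) = 1
(I(4) + q(Q)*(0 + 7))² = ((¼ - ¼*4²) + 1*(0 + 7))² = ((¼ - ¼*16) + 1*7)² = ((¼ - 4) + 7)² = (-15/4 + 7)² = (13/4)² = 169/16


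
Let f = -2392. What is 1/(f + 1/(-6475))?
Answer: -6475/15488201 ≈ -0.00041806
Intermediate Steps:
1/(f + 1/(-6475)) = 1/(-2392 + 1/(-6475)) = 1/(-2392 - 1/6475) = 1/(-15488201/6475) = -6475/15488201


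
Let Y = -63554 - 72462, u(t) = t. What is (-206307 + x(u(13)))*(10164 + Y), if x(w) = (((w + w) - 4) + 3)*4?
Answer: 25951563364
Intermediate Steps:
x(w) = -4 + 8*w (x(w) = ((2*w - 4) + 3)*4 = ((-4 + 2*w) + 3)*4 = (-1 + 2*w)*4 = -4 + 8*w)
Y = -136016
(-206307 + x(u(13)))*(10164 + Y) = (-206307 + (-4 + 8*13))*(10164 - 136016) = (-206307 + (-4 + 104))*(-125852) = (-206307 + 100)*(-125852) = -206207*(-125852) = 25951563364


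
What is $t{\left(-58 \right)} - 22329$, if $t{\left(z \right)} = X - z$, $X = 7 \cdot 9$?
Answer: $-22208$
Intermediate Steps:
$X = 63$
$t{\left(z \right)} = 63 - z$
$t{\left(-58 \right)} - 22329 = \left(63 - -58\right) - 22329 = \left(63 + 58\right) - 22329 = 121 - 22329 = -22208$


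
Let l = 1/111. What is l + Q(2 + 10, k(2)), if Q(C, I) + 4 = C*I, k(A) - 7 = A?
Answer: 11545/111 ≈ 104.01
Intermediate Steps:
k(A) = 7 + A
Q(C, I) = -4 + C*I
l = 1/111 ≈ 0.0090090
l + Q(2 + 10, k(2)) = 1/111 + (-4 + (2 + 10)*(7 + 2)) = 1/111 + (-4 + 12*9) = 1/111 + (-4 + 108) = 1/111 + 104 = 11545/111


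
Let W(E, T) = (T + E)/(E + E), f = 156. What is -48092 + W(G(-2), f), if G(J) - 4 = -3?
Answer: -96027/2 ≈ -48014.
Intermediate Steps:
G(J) = 1 (G(J) = 4 - 3 = 1)
W(E, T) = (E + T)/(2*E) (W(E, T) = (E + T)/((2*E)) = (E + T)*(1/(2*E)) = (E + T)/(2*E))
-48092 + W(G(-2), f) = -48092 + (½)*(1 + 156)/1 = -48092 + (½)*1*157 = -48092 + 157/2 = -96027/2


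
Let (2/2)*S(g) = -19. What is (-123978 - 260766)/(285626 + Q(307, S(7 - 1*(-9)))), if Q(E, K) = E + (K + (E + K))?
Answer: -192372/143101 ≈ -1.3443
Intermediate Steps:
S(g) = -19
Q(E, K) = 2*E + 2*K (Q(E, K) = E + (E + 2*K) = 2*E + 2*K)
(-123978 - 260766)/(285626 + Q(307, S(7 - 1*(-9)))) = (-123978 - 260766)/(285626 + (2*307 + 2*(-19))) = -384744/(285626 + (614 - 38)) = -384744/(285626 + 576) = -384744/286202 = -384744*1/286202 = -192372/143101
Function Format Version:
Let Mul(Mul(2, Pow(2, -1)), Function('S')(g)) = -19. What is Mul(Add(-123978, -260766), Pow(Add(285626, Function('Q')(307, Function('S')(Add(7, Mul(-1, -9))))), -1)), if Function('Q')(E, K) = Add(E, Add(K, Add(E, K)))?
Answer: Rational(-192372, 143101) ≈ -1.3443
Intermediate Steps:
Function('S')(g) = -19
Function('Q')(E, K) = Add(Mul(2, E), Mul(2, K)) (Function('Q')(E, K) = Add(E, Add(E, Mul(2, K))) = Add(Mul(2, E), Mul(2, K)))
Mul(Add(-123978, -260766), Pow(Add(285626, Function('Q')(307, Function('S')(Add(7, Mul(-1, -9))))), -1)) = Mul(Add(-123978, -260766), Pow(Add(285626, Add(Mul(2, 307), Mul(2, -19))), -1)) = Mul(-384744, Pow(Add(285626, Add(614, -38)), -1)) = Mul(-384744, Pow(Add(285626, 576), -1)) = Mul(-384744, Pow(286202, -1)) = Mul(-384744, Rational(1, 286202)) = Rational(-192372, 143101)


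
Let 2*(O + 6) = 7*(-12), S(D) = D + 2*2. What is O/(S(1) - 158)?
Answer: 16/51 ≈ 0.31373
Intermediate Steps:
S(D) = 4 + D (S(D) = D + 4 = 4 + D)
O = -48 (O = -6 + (7*(-12))/2 = -6 + (1/2)*(-84) = -6 - 42 = -48)
O/(S(1) - 158) = -48/((4 + 1) - 158) = -48/(5 - 158) = -48/(-153) = -1/153*(-48) = 16/51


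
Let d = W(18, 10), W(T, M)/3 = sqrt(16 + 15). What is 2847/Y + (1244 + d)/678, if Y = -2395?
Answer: 524557/811905 + sqrt(31)/226 ≈ 0.67072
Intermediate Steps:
W(T, M) = 3*sqrt(31) (W(T, M) = 3*sqrt(16 + 15) = 3*sqrt(31))
d = 3*sqrt(31) ≈ 16.703
2847/Y + (1244 + d)/678 = 2847/(-2395) + (1244 + 3*sqrt(31))/678 = 2847*(-1/2395) + (1244 + 3*sqrt(31))*(1/678) = -2847/2395 + (622/339 + sqrt(31)/226) = 524557/811905 + sqrt(31)/226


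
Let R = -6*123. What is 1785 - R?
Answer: 2523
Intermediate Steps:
R = -738
1785 - R = 1785 - 1*(-738) = 1785 + 738 = 2523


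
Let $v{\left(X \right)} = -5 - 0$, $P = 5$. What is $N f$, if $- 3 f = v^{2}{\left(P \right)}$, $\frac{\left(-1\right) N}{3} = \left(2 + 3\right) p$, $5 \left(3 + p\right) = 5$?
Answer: $-250$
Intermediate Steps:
$p = -2$ ($p = -3 + \frac{1}{5} \cdot 5 = -3 + 1 = -2$)
$v{\left(X \right)} = -5$ ($v{\left(X \right)} = -5 + 0 = -5$)
$N = 30$ ($N = - 3 \left(2 + 3\right) \left(-2\right) = - 3 \cdot 5 \left(-2\right) = \left(-3\right) \left(-10\right) = 30$)
$f = - \frac{25}{3}$ ($f = - \frac{\left(-5\right)^{2}}{3} = \left(- \frac{1}{3}\right) 25 = - \frac{25}{3} \approx -8.3333$)
$N f = 30 \left(- \frac{25}{3}\right) = -250$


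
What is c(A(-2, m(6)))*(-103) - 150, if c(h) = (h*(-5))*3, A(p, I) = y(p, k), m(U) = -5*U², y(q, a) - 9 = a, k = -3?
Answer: 9120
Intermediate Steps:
y(q, a) = 9 + a
A(p, I) = 6 (A(p, I) = 9 - 3 = 6)
c(h) = -15*h (c(h) = -5*h*3 = -15*h)
c(A(-2, m(6)))*(-103) - 150 = -15*6*(-103) - 150 = -90*(-103) - 150 = 9270 - 150 = 9120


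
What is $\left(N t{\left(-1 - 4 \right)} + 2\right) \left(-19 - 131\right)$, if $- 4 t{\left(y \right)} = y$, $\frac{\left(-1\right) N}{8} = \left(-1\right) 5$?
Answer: $-7800$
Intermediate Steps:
$N = 40$ ($N = - 8 \left(\left(-1\right) 5\right) = \left(-8\right) \left(-5\right) = 40$)
$t{\left(y \right)} = - \frac{y}{4}$
$\left(N t{\left(-1 - 4 \right)} + 2\right) \left(-19 - 131\right) = \left(40 \left(- \frac{-1 - 4}{4}\right) + 2\right) \left(-19 - 131\right) = \left(40 \left(- \frac{-1 - 4}{4}\right) + 2\right) \left(-150\right) = \left(40 \left(\left(- \frac{1}{4}\right) \left(-5\right)\right) + 2\right) \left(-150\right) = \left(40 \cdot \frac{5}{4} + 2\right) \left(-150\right) = \left(50 + 2\right) \left(-150\right) = 52 \left(-150\right) = -7800$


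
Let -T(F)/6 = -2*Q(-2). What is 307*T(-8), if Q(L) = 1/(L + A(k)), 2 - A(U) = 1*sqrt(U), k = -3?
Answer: 1228*I*sqrt(3) ≈ 2127.0*I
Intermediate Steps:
A(U) = 2 - sqrt(U)
Q(L) = 1/(2 + L - I*sqrt(3)) (Q(L) = 1/(L + (2 - sqrt(-3))) = 1/(L + (2 - I*sqrt(3))) = 1/(2 + L - I*sqrt(3)))
T(F) = 4*I*sqrt(3) (T(F) = -(-12)/(2 - 2 - I*sqrt(3)) = -(-12)/((-I*sqrt(3))) = -(-12)*I*sqrt(3)/3 = -(-4)*I*sqrt(3) = 4*I*sqrt(3))
307*T(-8) = 307*(4*I*sqrt(3)) = 1228*I*sqrt(3)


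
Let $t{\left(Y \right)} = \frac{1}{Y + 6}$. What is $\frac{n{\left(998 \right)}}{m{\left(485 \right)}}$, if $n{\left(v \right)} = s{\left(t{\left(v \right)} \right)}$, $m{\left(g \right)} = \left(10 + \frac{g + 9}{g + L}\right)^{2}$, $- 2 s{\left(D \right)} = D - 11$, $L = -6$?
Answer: $\frac{2533716963}{56064677248} \approx 0.045193$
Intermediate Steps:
$t{\left(Y \right)} = \frac{1}{6 + Y}$
$s{\left(D \right)} = \frac{11}{2} - \frac{D}{2}$ ($s{\left(D \right)} = - \frac{D - 11}{2} = - \frac{-11 + D}{2} = \frac{11}{2} - \frac{D}{2}$)
$m{\left(g \right)} = \left(10 + \frac{9 + g}{-6 + g}\right)^{2}$ ($m{\left(g \right)} = \left(10 + \frac{g + 9}{g - 6}\right)^{2} = \left(10 + \frac{9 + g}{-6 + g}\right)^{2}$)
$n{\left(v \right)} = \frac{11}{2} - \frac{1}{2 \left(6 + v\right)}$
$\frac{n{\left(998 \right)}}{m{\left(485 \right)}} = \frac{\frac{1}{2} \frac{1}{6 + 998} \left(65 + 11 \cdot 998\right)}{\left(-51 + 11 \cdot 485\right)^{2} \frac{1}{\left(-6 + 485\right)^{2}}} = \frac{\frac{1}{2} \cdot \frac{1}{1004} \left(65 + 10978\right)}{\left(-51 + 5335\right)^{2} \cdot \frac{1}{229441}} = \frac{\frac{1}{2} \cdot \frac{1}{1004} \cdot 11043}{5284^{2} \cdot \frac{1}{229441}} = \frac{11043}{2008 \cdot 27920656 \cdot \frac{1}{229441}} = \frac{11043}{2008 \cdot \frac{27920656}{229441}} = \frac{11043}{2008} \cdot \frac{229441}{27920656} = \frac{2533716963}{56064677248}$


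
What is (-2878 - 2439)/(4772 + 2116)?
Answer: -5317/6888 ≈ -0.77192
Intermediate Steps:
(-2878 - 2439)/(4772 + 2116) = -5317/6888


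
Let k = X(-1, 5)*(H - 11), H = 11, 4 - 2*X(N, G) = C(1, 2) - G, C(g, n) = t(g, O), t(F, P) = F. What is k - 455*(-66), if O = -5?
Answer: 30030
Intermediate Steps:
C(g, n) = g
X(N, G) = 3/2 + G/2 (X(N, G) = 2 - (1 - G)/2 = 2 + (-½ + G/2) = 3/2 + G/2)
k = 0 (k = (3/2 + (½)*5)*(11 - 11) = (3/2 + 5/2)*0 = 4*0 = 0)
k - 455*(-66) = 0 - 455*(-66) = 0 + 30030 = 30030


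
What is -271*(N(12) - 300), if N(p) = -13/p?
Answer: 979123/12 ≈ 81594.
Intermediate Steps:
-271*(N(12) - 300) = -271*(-13/12 - 300) = -271*(-3613/12) = 979123/12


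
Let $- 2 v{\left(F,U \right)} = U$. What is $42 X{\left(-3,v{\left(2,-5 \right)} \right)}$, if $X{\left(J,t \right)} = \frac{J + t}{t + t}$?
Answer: $- \frac{21}{5} \approx -4.2$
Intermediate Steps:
$v{\left(F,U \right)} = - \frac{U}{2}$
$X{\left(J,t \right)} = \frac{J + t}{2 t}$
$42 X{\left(-3,v{\left(2,-5 \right)} \right)} = 42 \frac{-3 - - \frac{5}{2}}{2 \left(\left(- \frac{1}{2}\right) \left(-5\right)\right)} = 42 \frac{-3 + \frac{5}{2}}{2 \cdot \frac{5}{2}} = 42 \cdot \frac{1}{2} \cdot \frac{2}{5} \left(- \frac{1}{2}\right) = 42 \left(- \frac{1}{10}\right) = - \frac{21}{5}$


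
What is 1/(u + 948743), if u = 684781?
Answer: 1/1633524 ≈ 6.1217e-7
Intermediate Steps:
1/(u + 948743) = 1/(684781 + 948743) = 1/1633524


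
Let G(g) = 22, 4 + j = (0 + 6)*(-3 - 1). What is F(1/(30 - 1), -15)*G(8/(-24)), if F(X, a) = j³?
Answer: -482944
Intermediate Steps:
j = -28 (j = -4 + (0 + 6)*(-3 - 1) = -4 + 6*(-4) = -4 - 24 = -28)
F(X, a) = -21952 (F(X, a) = (-28)³ = -21952)
F(1/(30 - 1), -15)*G(8/(-24)) = -21952*22 = -482944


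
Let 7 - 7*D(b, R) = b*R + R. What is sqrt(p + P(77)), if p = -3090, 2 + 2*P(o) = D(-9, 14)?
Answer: 3*I*sqrt(1370)/2 ≈ 55.52*I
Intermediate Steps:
D(b, R) = 1 - R/7 - R*b/7 (D(b, R) = 1 - (b*R + R)/7 = 1 - (R*b + R)/7 = 1 - (R + R*b)/7 = 1 + (-R/7 - R*b/7) = 1 - R/7 - R*b/7)
P(o) = 15/2 (P(o) = -1 + (1 - 1/7*14 - 1/7*14*(-9))/2 = -1 + (1 - 2 + 18)/2 = -1 + (1/2)*17 = -1 + 17/2 = 15/2)
sqrt(p + P(77)) = sqrt(-3090 + 15/2) = sqrt(-6165/2) = 3*I*sqrt(1370)/2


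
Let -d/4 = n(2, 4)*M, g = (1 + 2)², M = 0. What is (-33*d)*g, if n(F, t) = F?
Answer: 0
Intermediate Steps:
g = 9 (g = 3² = 9)
d = 0 (d = -8*0 = -4*0 = 0)
(-33*d)*g = -33*0*9 = 0*9 = 0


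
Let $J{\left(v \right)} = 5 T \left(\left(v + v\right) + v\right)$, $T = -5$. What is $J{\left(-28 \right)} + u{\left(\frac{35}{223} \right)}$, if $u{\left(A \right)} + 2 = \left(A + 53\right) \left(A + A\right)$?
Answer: $\frac{105161222}{49729} \approx 2114.7$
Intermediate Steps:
$J{\left(v \right)} = - 75 v$ ($J{\left(v \right)} = 5 \left(-5\right) \left(\left(v + v\right) + v\right) = - 25 \left(2 v + v\right) = - 25 \cdot 3 v = - 75 v$)
$u{\left(A \right)} = -2 + 2 A \left(53 + A\right)$ ($u{\left(A \right)} = -2 + \left(A + 53\right) \left(A + A\right) = -2 + \left(53 + A\right) 2 A = -2 + 2 A \left(53 + A\right)$)
$J{\left(-28 \right)} + u{\left(\frac{35}{223} \right)} = \left(-75\right) \left(-28\right) + \left(-2 + 2 \left(\frac{35}{223}\right)^{2} + 106 \cdot \frac{35}{223}\right) = 2100 + \left(-2 + 2 \left(35 \cdot \frac{1}{223}\right)^{2} + 106 \cdot 35 \cdot \frac{1}{223}\right) = 2100 + \left(-2 + 2 \left(\frac{35}{223}\right)^{2} + 106 \cdot \frac{35}{223}\right) = 2100 + \left(-2 + 2 \cdot \frac{1225}{49729} + \frac{3710}{223}\right) = 2100 + \left(-2 + \frac{2450}{49729} + \frac{3710}{223}\right) = 2100 + \frac{730322}{49729} = \frac{105161222}{49729}$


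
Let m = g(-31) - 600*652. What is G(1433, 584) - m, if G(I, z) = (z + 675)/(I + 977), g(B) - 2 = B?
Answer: 942863149/2410 ≈ 3.9123e+5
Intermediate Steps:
g(B) = 2 + B
G(I, z) = (675 + z)/(977 + I)
m = -391229 (m = (2 - 31) - 600*652 = -29 - 391200 = -391229)
G(1433, 584) - m = (675 + 584)/(977 + 1433) - 1*(-391229) = 1259/2410 + 391229 = 942863149/2410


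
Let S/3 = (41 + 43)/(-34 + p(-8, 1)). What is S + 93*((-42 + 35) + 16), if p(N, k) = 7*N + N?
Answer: 5841/7 ≈ 834.43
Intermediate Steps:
p(N, k) = 8*N
S = -18/7 (S = 3*((41 + 43)/(-34 + 8*(-8))) = 3*(84/(-34 - 64)) = 3*(84/(-98)) = 3*(84*(-1/98)) = 3*(-6/7) = -18/7 ≈ -2.5714)
S + 93*((-42 + 35) + 16) = -18/7 + 93*((-42 + 35) + 16) = -18/7 + 93*(-7 + 16) = -18/7 + 93*9 = -18/7 + 837 = 5841/7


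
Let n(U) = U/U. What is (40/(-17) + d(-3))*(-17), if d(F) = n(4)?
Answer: 23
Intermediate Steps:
n(U) = 1
d(F) = 1
(40/(-17) + d(-3))*(-17) = (40/(-17) + 1)*(-17) = (40*(-1/17) + 1)*(-17) = (-40/17 + 1)*(-17) = -23/17*(-17) = 23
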